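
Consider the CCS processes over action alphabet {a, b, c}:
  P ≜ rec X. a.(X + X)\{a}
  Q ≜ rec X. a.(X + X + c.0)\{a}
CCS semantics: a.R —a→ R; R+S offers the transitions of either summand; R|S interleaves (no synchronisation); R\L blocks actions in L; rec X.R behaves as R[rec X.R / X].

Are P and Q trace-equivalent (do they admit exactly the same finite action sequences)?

NO — witness ⟨ac⟩

Reachable graph of P (2 states):
  s0 = rec X. a.(X + X)\{a} | =a=> s1
  s1 = ((rec X. a.(X + X)\{a}) + (rec X. a.(X + X)\{a}))\{a} | deadlocked
Reachable graph of Q (3 states):
  t0 = rec X. a.(X + X + c.0)\{a} | =a=> t1
  t1 = ((rec X. a.(X + X + c.0)\{a}) + (rec X. a.(X + X + c.0)\{a}) + c.0)\{a} | =c=> t2
  t2 = 0\{a} | deadlocked
Run σ = ⟨ac⟩ on Q: start {t0}
  step 1 (a): {t1}
  step 2 (c): {t2}
  — Q admits the full trace.
Run σ = ⟨ac⟩ on P: start {s0}
  step 1 (a): {s1}
  step 2 (c): ∅  — P cannot continue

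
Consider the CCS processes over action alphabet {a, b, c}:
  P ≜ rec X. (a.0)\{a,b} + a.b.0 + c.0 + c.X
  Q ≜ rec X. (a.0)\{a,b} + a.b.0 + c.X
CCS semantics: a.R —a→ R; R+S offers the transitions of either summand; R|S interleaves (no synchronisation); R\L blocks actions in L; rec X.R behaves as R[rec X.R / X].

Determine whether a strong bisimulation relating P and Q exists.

P ≁ Q

Reachable graph of P (3 states):
  m0 = rec X. (a.0)\{a,b} + a.b.0 + c.0 + c.X | --a--▸ m1, --c--▸ m0, --c--▸ m2
  m1 = b.0 | --b--▸ m2
  m2 = 0 | deadlocked
Reachable graph of Q (3 states):
  n0 = rec X. (a.0)\{a,b} + a.b.0 + c.X | --a--▸ n1, --c--▸ n0
  n1 = b.0 | --b--▸ n2
  n2 = 0 | deadlocked
Bisimilarity quotient blocks:
  B0 = {m0}
  B1 = {m1, n1}
  B2 = {m2, n2}
  B3 = {n0}
m0 ∈ B0, n0 ∈ B3 → different blocks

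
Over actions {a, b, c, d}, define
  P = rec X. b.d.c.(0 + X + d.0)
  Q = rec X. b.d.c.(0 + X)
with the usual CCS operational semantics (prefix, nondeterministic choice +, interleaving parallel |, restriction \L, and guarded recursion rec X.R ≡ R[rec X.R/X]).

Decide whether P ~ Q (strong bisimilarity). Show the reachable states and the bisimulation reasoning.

P ≁ Q

Reachable graph of P (5 states):
  s0 = rec X. b.d.c.(0 + X + d.0) has moves —b→ s1
  s1 = d.c.(0 + (rec X. b.d.c.(0 + X + d.0)) + d.0) has moves —d→ s2
  s2 = c.(0 + (rec X. b.d.c.(0 + X + d.0)) + d.0) has moves —c→ s3
  s3 = 0 + (rec X. b.d.c.(0 + X + d.0)) + d.0 has moves —b→ s1, —d→ s4
  s4 = 0 has moves (no moves)
Reachable graph of Q (4 states):
  t0 = rec X. b.d.c.(0 + X) has moves —b→ t1
  t1 = d.c.(0 + (rec X. b.d.c.(0 + X))) has moves —d→ t2
  t2 = c.(0 + (rec X. b.d.c.(0 + X))) has moves —c→ t3
  t3 = 0 + (rec X. b.d.c.(0 + X)) has moves —b→ t1
Partition-refinement fixed point:
  B0 = {s0}
  B1 = {s1}
  B2 = {s2}
  B3 = {s3}
  B4 = {s4}
  B5 = {t0, t3}
  B6 = {t1}
  B7 = {t2}
s0 ∈ B0, t0 ∈ B5 → different blocks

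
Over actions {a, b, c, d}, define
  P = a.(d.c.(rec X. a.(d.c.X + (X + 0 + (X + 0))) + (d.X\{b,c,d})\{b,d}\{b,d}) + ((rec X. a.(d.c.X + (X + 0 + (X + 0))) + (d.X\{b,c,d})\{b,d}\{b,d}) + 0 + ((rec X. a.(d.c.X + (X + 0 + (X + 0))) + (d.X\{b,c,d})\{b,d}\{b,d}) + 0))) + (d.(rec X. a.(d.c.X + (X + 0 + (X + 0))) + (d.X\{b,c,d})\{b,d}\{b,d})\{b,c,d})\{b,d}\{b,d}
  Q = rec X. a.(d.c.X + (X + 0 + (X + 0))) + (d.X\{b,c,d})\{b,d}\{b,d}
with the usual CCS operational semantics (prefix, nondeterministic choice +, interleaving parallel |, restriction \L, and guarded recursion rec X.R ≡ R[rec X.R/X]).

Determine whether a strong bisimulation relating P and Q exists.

Reachable graph of P (4 states):
  u0 = a.(d.c.(rec X. a.(d.c.X + (X + 0 + (X + 0))) + (d.X\{b,c,d})\{b,d}\{b,d}) + ((rec X. a.(d.c.X + (X + 0 + (X + 0))) + (d.X\{b,c,d})\{b,d}\{b,d}) + 0 + ((rec X. a.(d.c.X + (X + 0 + (X + 0))) + (d.X\{b,c,d})\{b,d}\{b,d}) + 0))) + (d.(rec X. a.(d.c.X + (X + 0 + (X + 0))) + (d.X\{b,c,d})\{b,d}\{b,d})\{b,c,d})\{b,d}\{b,d} has moves —a→ u1
  u1 = d.c.(rec X. a.(d.c.X + (X + 0 + (X + 0))) + (d.X\{b,c,d})\{b,d}\{b,d}) + ((rec X. a.(d.c.X + (X + 0 + (X + 0))) + (d.X\{b,c,d})\{b,d}\{b,d}) + 0 + ((rec X. a.(d.c.X + (X + 0 + (X + 0))) + (d.X\{b,c,d})\{b,d}\{b,d}) + 0)) has moves —a→ u1, —d→ u2
  u2 = c.(rec X. a.(d.c.X + (X + 0 + (X + 0))) + (d.X\{b,c,d})\{b,d}\{b,d}) has moves —c→ u3
  u3 = rec X. a.(d.c.X + (X + 0 + (X + 0))) + (d.X\{b,c,d})\{b,d}\{b,d} has moves —a→ u1
Reachable graph of Q (3 states):
  v0 = rec X. a.(d.c.X + (X + 0 + (X + 0))) + (d.X\{b,c,d})\{b,d}\{b,d} has moves —a→ v1
  v1 = d.c.(rec X. a.(d.c.X + (X + 0 + (X + 0))) + (d.X\{b,c,d})\{b,d}\{b,d}) + ((rec X. a.(d.c.X + (X + 0 + (X + 0))) + (d.X\{b,c,d})\{b,d}\{b,d}) + 0 + ((rec X. a.(d.c.X + (X + 0 + (X + 0))) + (d.X\{b,c,d})\{b,d}\{b,d}) + 0)) has moves —a→ v1, —d→ v2
  v2 = c.(rec X. a.(d.c.X + (X + 0 + (X + 0))) + (d.X\{b,c,d})\{b,d}\{b,d}) has moves —c→ v0
Bisimilarity quotient blocks:
  B0 = {u0, u3, v0}
  B1 = {u1, v1}
  B2 = {u2, v2}
u0 ∈ B0, v0 ∈ B0 → same block

P ~ Q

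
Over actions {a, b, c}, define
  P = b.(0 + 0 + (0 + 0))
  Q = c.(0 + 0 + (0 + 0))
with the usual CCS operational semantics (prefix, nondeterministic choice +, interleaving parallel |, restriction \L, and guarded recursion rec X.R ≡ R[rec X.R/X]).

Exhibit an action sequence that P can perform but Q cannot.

P's transition system — 2 states:
  u0 = b.(0 + 0 + (0 + 0)) ⊢ --b--▸ u1
  u1 = 0 + 0 + (0 + 0) ⊢ ·
Q's transition system — 2 states:
  v0 = c.(0 + 0 + (0 + 0)) ⊢ --c--▸ v1
  v1 = 0 + 0 + (0 + 0) ⊢ ·
Executing b from P (initial set {u0}):
  step 1 (b): {u1}
  P completes σ.
Executing b from Q (initial set {v0}):
  step 1 (b): ∅ (Q stuck)

b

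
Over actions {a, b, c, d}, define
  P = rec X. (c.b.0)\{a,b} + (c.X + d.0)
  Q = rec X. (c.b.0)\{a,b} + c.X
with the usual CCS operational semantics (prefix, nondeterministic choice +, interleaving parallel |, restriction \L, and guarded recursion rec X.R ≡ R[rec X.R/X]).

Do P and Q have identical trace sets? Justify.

NO — witness ⟨d⟩

P's transition system — 3 states:
  u0 = rec X. (c.b.0)\{a,b} + (c.X + d.0) :: —c→ u0, —c→ u1, —d→ u2
  u1 = (b.0)\{a,b} :: (no moves)
  u2 = 0 :: (no moves)
Q's transition system — 2 states:
  v0 = rec X. (c.b.0)\{a,b} + c.X :: —c→ v0, —c→ v1
  v1 = (b.0)\{a,b} :: (no moves)
Trace ⟨d⟩ through P, begin at {u0}:
  [1] d ⇒ {u2}
  ✓ P
Trace ⟨d⟩ through Q, begin at {v0}:
  [1] d ⇒ no successor for Q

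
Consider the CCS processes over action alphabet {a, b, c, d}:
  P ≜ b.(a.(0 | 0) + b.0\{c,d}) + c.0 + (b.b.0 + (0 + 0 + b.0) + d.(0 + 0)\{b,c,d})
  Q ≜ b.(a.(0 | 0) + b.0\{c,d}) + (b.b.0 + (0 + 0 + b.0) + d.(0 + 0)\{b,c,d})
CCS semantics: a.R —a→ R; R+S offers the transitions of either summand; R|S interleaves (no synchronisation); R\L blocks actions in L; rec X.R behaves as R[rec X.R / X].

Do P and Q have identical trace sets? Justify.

traces(P) ≠ traces(Q) — witness ⟨c⟩

LTS(P): 7 reachable states
  m0 = b.(a.(0 | 0) + b.0\{c,d}) + c.0 + (b.b.0 + (0 + 0 + b.0) + d.(0 + 0)\{b,c,d}) → --b--▸ m1, --b--▸ m2, --b--▸ m3, --c--▸ m1, --d--▸ m4
  m1 = 0 → stopped
  m2 = a.(0 | 0) + b.0\{c,d} → --a--▸ m5, --b--▸ m6
  m3 = b.0 → --b--▸ m1
  m4 = (0 + 0)\{b,c,d} → stopped
  m5 = 0 | 0 → stopped
  m6 = 0\{c,d} → stopped
LTS(Q): 7 reachable states
  n0 = b.(a.(0 | 0) + b.0\{c,d}) + (b.b.0 + (0 + 0 + b.0) + d.(0 + 0)\{b,c,d}) → --b--▸ n1, --b--▸ n2, --b--▸ n3, --d--▸ n4
  n1 = 0 → stopped
  n2 = a.(0 | 0) + b.0\{c,d} → --a--▸ n5, --b--▸ n6
  n3 = b.0 → --b--▸ n1
  n4 = (0 + 0)\{b,c,d} → stopped
  n5 = 0 | 0 → stopped
  n6 = 0\{c,d} → stopped
Executing c from P (initial set {m0}):
  after c @ step 1: {m1}
  P completes σ.
Executing c from Q (initial set {n0}):
  after c @ step 1: ∅  — Q cannot continue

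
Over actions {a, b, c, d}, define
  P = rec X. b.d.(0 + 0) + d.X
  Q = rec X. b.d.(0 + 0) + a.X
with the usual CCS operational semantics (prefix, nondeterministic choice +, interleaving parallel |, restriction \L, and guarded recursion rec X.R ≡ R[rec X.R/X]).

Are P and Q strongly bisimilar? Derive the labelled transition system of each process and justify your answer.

P ≁ Q

LTS(P): 3 reachable states
  m0 = rec X. b.d.(0 + 0) + d.X → =b=> m1, =d=> m0
  m1 = d.(0 + 0) → =d=> m2
  m2 = 0 + 0 → stopped
LTS(Q): 3 reachable states
  n0 = rec X. b.d.(0 + 0) + a.X → =a=> n0, =b=> n1
  n1 = d.(0 + 0) → =d=> n2
  n2 = 0 + 0 → stopped
Partition-refinement fixed point:
  B0 = {m0}
  B1 = {m1, n1}
  B2 = {m2, n2}
  B3 = {n0}
m0 ∈ B0, n0 ∈ B3 → different blocks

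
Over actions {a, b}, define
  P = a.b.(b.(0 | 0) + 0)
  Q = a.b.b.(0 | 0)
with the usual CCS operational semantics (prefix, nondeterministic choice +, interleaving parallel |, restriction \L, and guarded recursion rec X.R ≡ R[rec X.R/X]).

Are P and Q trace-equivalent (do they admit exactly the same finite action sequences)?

P's transition system — 4 states:
  s0 = a.b.(b.(0 | 0) + 0) ⊢ =a=> s1
  s1 = b.(b.(0 | 0) + 0) ⊢ =b=> s2
  s2 = b.(0 | 0) + 0 ⊢ =b=> s3
  s3 = 0 | 0 ⊢ stopped
Q's transition system — 4 states:
  t0 = a.b.b.(0 | 0) ⊢ =a=> t1
  t1 = b.b.(0 | 0) ⊢ =b=> t2
  t2 = b.(0 | 0) ⊢ =b=> t3
  t3 = 0 | 0 ⊢ stopped
Partition-refinement fixed point:
  B0 = {s0, t0}
  B1 = {s1, t1}
  B2 = {s2, t2}
  B3 = {s3, t3}
s0 ∈ B0, t0 ∈ B0 → same block
Bisimilar ⇒ trace-equivalent.

traces(P) = traces(Q)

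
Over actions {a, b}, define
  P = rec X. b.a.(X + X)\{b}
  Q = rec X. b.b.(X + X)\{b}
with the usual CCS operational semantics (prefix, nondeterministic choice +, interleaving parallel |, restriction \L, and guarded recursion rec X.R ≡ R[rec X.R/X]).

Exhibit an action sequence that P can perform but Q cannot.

P's transition system — 3 states:
  s0 = rec X. b.a.(X + X)\{b} :: —b→ s1
  s1 = a.((rec X. b.a.(X + X)\{b}) + (rec X. b.a.(X + X)\{b}))\{b} :: —a→ s2
  s2 = ((rec X. b.a.(X + X)\{b}) + (rec X. b.a.(X + X)\{b}))\{b} :: ·
Q's transition system — 3 states:
  t0 = rec X. b.b.(X + X)\{b} :: —b→ t1
  t1 = b.((rec X. b.b.(X + X)\{b}) + (rec X. b.b.(X + X)\{b}))\{b} :: —b→ t2
  t2 = ((rec X. b.b.(X + X)\{b}) + (rec X. b.b.(X + X)\{b}))\{b} :: ·
Executing ba from P (initial set {s0}):
  step 1 (b): {s1}
  step 2 (a): {s2}
  P completes σ.
Executing ba from Q (initial set {t0}):
  step 1 (b): {t1}
  step 2 (a): ∅  — Q cannot continue

ba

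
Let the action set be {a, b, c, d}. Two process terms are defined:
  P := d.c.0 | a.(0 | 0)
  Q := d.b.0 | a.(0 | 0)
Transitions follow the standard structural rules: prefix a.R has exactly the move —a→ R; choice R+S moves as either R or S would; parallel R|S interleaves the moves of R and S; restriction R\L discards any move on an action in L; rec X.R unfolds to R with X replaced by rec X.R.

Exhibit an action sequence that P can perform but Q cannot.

dc

Reachable graph of P (6 states):
  p0 = d.c.0 | a.(0 | 0) :: --a--▸ p1, --d--▸ p2
  p1 = d.c.0 | (0 | 0) :: --d--▸ p3
  p2 = c.0 | a.(0 | 0) :: --a--▸ p3, --c--▸ p4
  p3 = c.0 | (0 | 0) :: --c--▸ p5
  p4 = 0 | a.(0 | 0) :: --a--▸ p5
  p5 = 0 | (0 | 0) :: ∅
Reachable graph of Q (6 states):
  q0 = d.b.0 | a.(0 | 0) :: --a--▸ q1, --d--▸ q2
  q1 = d.b.0 | (0 | 0) :: --d--▸ q3
  q2 = b.0 | a.(0 | 0) :: --a--▸ q3, --b--▸ q4
  q3 = b.0 | (0 | 0) :: --b--▸ q5
  q4 = 0 | a.(0 | 0) :: --a--▸ q5
  q5 = 0 | (0 | 0) :: ∅
Trace ⟨dc⟩ through P, begin at {p0}:
  step 1 (d): {p2}
  step 2 (c): {p4}
  ✓ P
Trace ⟨dc⟩ through Q, begin at {q0}:
  step 1 (d): {q2}
  step 2 (c): no successor for Q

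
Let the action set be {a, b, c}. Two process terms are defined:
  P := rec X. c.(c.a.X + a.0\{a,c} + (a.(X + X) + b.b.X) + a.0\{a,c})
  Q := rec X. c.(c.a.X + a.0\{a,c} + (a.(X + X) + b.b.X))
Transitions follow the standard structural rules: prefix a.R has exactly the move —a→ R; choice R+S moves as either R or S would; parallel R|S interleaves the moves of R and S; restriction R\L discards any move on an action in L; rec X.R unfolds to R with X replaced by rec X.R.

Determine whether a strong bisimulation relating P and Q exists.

P's transition system — 6 states:
  p0 = rec X. c.(c.a.X + a.0\{a,c} + (a.(X + X) + b.b.X) + a.0\{a,c}) :: =c=> p1
  p1 = c.a.(rec X. c.(c.a.X + a.0\{a,c} + (a.(X + X) + b.b.X) + a.0\{a,c})) + a.0\{a,c} + (a.((rec X. c.(c.a.X + a.0\{a,c} + (a.(X + X) + b.b.X) + a.0\{a,c})) + (rec X. c.(c.a.X + a.0\{a,c} + (a.(X + X) + b.b.X) + a.0\{a,c}))) + b.b.(rec X. c.(c.a.X + a.0\{a,c} + (a.(X + X) + b.b.X) + a.0\{a,c}))) + a.0\{a,c} :: =a=> p2, =a=> p3, =b=> p4, =c=> p5
  p2 = (rec X. c.(c.a.X + a.0\{a,c} + (a.(X + X) + b.b.X) + a.0\{a,c})) + (rec X. c.(c.a.X + a.0\{a,c} + (a.(X + X) + b.b.X) + a.0\{a,c})) :: =c=> p1
  p3 = 0\{a,c} :: deadlocked
  p4 = b.(rec X. c.(c.a.X + a.0\{a,c} + (a.(X + X) + b.b.X) + a.0\{a,c})) :: =b=> p0
  p5 = a.(rec X. c.(c.a.X + a.0\{a,c} + (a.(X + X) + b.b.X) + a.0\{a,c})) :: =a=> p0
Q's transition system — 6 states:
  q0 = rec X. c.(c.a.X + a.0\{a,c} + (a.(X + X) + b.b.X)) :: =c=> q1
  q1 = c.a.(rec X. c.(c.a.X + a.0\{a,c} + (a.(X + X) + b.b.X))) + a.0\{a,c} + (a.((rec X. c.(c.a.X + a.0\{a,c} + (a.(X + X) + b.b.X))) + (rec X. c.(c.a.X + a.0\{a,c} + (a.(X + X) + b.b.X)))) + b.b.(rec X. c.(c.a.X + a.0\{a,c} + (a.(X + X) + b.b.X)))) :: =a=> q2, =a=> q3, =b=> q4, =c=> q5
  q2 = (rec X. c.(c.a.X + a.0\{a,c} + (a.(X + X) + b.b.X))) + (rec X. c.(c.a.X + a.0\{a,c} + (a.(X + X) + b.b.X))) :: =c=> q1
  q3 = 0\{a,c} :: deadlocked
  q4 = b.(rec X. c.(c.a.X + a.0\{a,c} + (a.(X + X) + b.b.X))) :: =b=> q0
  q5 = a.(rec X. c.(c.a.X + a.0\{a,c} + (a.(X + X) + b.b.X))) :: =a=> q0
Bisimilarity quotient blocks:
  B0 = {p0, p2, q0, q2}
  B1 = {p1, q1}
  B2 = {p5, q5}
  B3 = {p4, q4}
  B4 = {p3, q3}
p0 ∈ B0, q0 ∈ B0 → same block

bisimilar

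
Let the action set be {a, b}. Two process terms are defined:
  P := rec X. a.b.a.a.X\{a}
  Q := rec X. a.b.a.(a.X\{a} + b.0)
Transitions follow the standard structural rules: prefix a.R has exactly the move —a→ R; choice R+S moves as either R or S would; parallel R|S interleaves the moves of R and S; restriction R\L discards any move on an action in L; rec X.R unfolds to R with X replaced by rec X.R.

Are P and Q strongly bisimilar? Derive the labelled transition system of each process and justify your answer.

P's transition system — 5 states:
  p0 = rec X. a.b.a.a.X\{a} :: -a-> p1
  p1 = b.a.a.(rec X. a.b.a.a.X\{a})\{a} :: -b-> p2
  p2 = a.a.(rec X. a.b.a.a.X\{a})\{a} :: -a-> p3
  p3 = a.(rec X. a.b.a.a.X\{a})\{a} :: -a-> p4
  p4 = (rec X. a.b.a.a.X\{a})\{a} :: deadlocked
Q's transition system — 6 states:
  q0 = rec X. a.b.a.(a.X\{a} + b.0) :: -a-> q1
  q1 = b.a.(a.(rec X. a.b.a.(a.X\{a} + b.0))\{a} + b.0) :: -b-> q2
  q2 = a.(a.(rec X. a.b.a.(a.X\{a} + b.0))\{a} + b.0) :: -a-> q3
  q3 = a.(rec X. a.b.a.(a.X\{a} + b.0))\{a} + b.0 :: -a-> q4, -b-> q5
  q4 = (rec X. a.b.a.(a.X\{a} + b.0))\{a} :: deadlocked
  q5 = 0 :: deadlocked
Partition-refinement fixed point:
  B0 = {p0}
  B1 = {p1}
  B2 = {p2}
  B3 = {p3}
  B4 = {p4, q4, q5}
  B5 = {q0}
  B6 = {q1}
  B7 = {q2}
  B8 = {q3}
p0 ∈ B0, q0 ∈ B5 → different blocks

P ≁ Q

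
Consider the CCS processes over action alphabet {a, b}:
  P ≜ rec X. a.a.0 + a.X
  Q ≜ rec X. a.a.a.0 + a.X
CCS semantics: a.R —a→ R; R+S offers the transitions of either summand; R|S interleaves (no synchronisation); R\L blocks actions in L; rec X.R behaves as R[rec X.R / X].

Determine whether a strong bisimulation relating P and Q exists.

not bisimilar

LTS(P): 3 reachable states
  u0 = rec X. a.a.0 + a.X ⊢ --a--▸ u0, --a--▸ u1
  u1 = a.0 ⊢ --a--▸ u2
  u2 = 0 ⊢ ∅
LTS(Q): 4 reachable states
  v0 = rec X. a.a.a.0 + a.X ⊢ --a--▸ v0, --a--▸ v1
  v1 = a.a.0 ⊢ --a--▸ v2
  v2 = a.0 ⊢ --a--▸ v3
  v3 = 0 ⊢ ∅
Bisimilarity quotient blocks:
  B0 = {u0}
  B1 = {u1, v2}
  B2 = {u2, v3}
  B3 = {v0}
  B4 = {v1}
u0 ∈ B0, v0 ∈ B3 → different blocks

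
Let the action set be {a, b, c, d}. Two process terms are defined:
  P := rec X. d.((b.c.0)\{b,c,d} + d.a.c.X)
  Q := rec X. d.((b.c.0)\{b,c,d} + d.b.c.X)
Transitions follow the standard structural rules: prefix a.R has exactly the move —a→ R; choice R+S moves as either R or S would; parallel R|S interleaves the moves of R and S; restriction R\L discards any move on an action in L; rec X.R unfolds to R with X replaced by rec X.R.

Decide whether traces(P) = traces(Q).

traces(P) ≠ traces(Q) — witness ⟨dda⟩

P's transition system — 4 states:
  s0 = rec X. d.((b.c.0)\{b,c,d} + d.a.c.X) | ··d··> s1
  s1 = (b.c.0)\{b,c,d} + d.a.c.(rec X. d.((b.c.0)\{b,c,d} + d.a.c.X)) | ··d··> s2
  s2 = a.c.(rec X. d.((b.c.0)\{b,c,d} + d.a.c.X)) | ··a··> s3
  s3 = c.(rec X. d.((b.c.0)\{b,c,d} + d.a.c.X)) | ··c··> s0
Q's transition system — 4 states:
  t0 = rec X. d.((b.c.0)\{b,c,d} + d.b.c.X) | ··d··> t1
  t1 = (b.c.0)\{b,c,d} + d.b.c.(rec X. d.((b.c.0)\{b,c,d} + d.b.c.X)) | ··d··> t2
  t2 = b.c.(rec X. d.((b.c.0)\{b,c,d} + d.b.c.X)) | ··b··> t3
  t3 = c.(rec X. d.((b.c.0)\{b,c,d} + d.b.c.X)) | ··c··> t0
Run σ = ⟨dda⟩ on P: start {s0}
  after d @ step 1: {s1}
  after d @ step 2: {s2}
  after a @ step 3: {s3}
  — P admits the full trace.
Run σ = ⟨dda⟩ on Q: start {t0}
  after d @ step 1: {t1}
  after d @ step 2: {t2}
  after a @ step 3: ∅ (Q stuck)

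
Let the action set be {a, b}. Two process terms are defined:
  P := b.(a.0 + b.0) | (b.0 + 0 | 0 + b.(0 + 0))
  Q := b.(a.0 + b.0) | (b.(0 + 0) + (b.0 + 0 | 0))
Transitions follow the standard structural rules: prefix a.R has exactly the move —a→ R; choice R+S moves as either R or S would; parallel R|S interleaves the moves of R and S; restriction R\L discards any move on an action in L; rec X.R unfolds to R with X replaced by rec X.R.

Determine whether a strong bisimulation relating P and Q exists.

P ~ Q

LTS(P): 9 reachable states
  m0 = b.(a.0 + b.0) | (b.0 + 0 | 0 + b.(0 + 0)) has moves =b=> m1, =b=> m2, =b=> m3
  m1 = (a.0 + b.0) | (b.0 + 0 | 0 + b.(0 + 0)) has moves =a=> m4, =b=> m4, =b=> m5, =b=> m6
  m2 = b.(a.0 + b.0) | (0 + 0) has moves =b=> m5
  m3 = b.(a.0 + b.0) | 0 has moves =b=> m6
  m4 = 0 | (b.0 + 0 | 0 + b.(0 + 0)) has moves =b=> m7, =b=> m8
  m5 = (a.0 + b.0) | (0 + 0) has moves =a=> m7, =b=> m7
  m6 = (a.0 + b.0) | 0 has moves =a=> m8, =b=> m8
  m7 = 0 | (0 + 0) has moves ·
  m8 = 0 | 0 has moves ·
LTS(Q): 9 reachable states
  n0 = b.(a.0 + b.0) | (b.(0 + 0) + (b.0 + 0 | 0)) has moves =b=> n1, =b=> n2, =b=> n3
  n1 = (a.0 + b.0) | (b.(0 + 0) + (b.0 + 0 | 0)) has moves =a=> n4, =b=> n4, =b=> n5, =b=> n6
  n2 = b.(a.0 + b.0) | (0 + 0) has moves =b=> n5
  n3 = b.(a.0 + b.0) | 0 has moves =b=> n6
  n4 = 0 | (b.(0 + 0) + (b.0 + 0 | 0)) has moves =b=> n7, =b=> n8
  n5 = (a.0 + b.0) | (0 + 0) has moves =a=> n7, =b=> n7
  n6 = (a.0 + b.0) | 0 has moves =a=> n8, =b=> n8
  n7 = 0 | (0 + 0) has moves ·
  n8 = 0 | 0 has moves ·
Bisimilarity quotient blocks:
  B0 = {m0, n0}
  B1 = {m2, m3, n2, n3}
  B2 = {m5, m6, n5, n6}
  B3 = {m7, m8, n7, n8}
  B4 = {m1, n1}
  B5 = {m4, n4}
m0 ∈ B0, n0 ∈ B0 → same block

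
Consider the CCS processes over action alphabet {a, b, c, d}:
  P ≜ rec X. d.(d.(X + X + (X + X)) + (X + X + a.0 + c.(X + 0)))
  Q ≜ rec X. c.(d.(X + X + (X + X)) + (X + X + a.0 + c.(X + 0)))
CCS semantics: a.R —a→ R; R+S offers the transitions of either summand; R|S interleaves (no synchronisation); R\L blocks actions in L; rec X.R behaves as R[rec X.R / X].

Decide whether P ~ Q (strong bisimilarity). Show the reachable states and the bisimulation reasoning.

not bisimilar

LTS(P): 5 reachable states
  m0 = rec X. d.(d.(X + X + (X + X)) + (X + X + a.0 + c.(X + 0))) → --d--▸ m1
  m1 = d.((rec X. d.(d.(X + X + (X + X)) + (X + X + a.0 + c.(X + 0)))) + (rec X. d.(d.(X + X + (X + X)) + (X + X + a.0 + c.(X + 0)))) + ((rec X. d.(d.(X + X + (X + X)) + (X + X + a.0 + c.(X + 0)))) + (rec X. d.(d.(X + X + (X + X)) + (X + X + a.0 + c.(X + 0)))))) + ((rec X. d.(d.(X + X + (X + X)) + (X + X + a.0 + c.(X + 0)))) + (rec X. d.(d.(X + X + (X + X)) + (X + X + a.0 + c.(X + 0)))) + a.0 + c.((rec X. d.(d.(X + X + (X + X)) + (X + X + a.0 + c.(X + 0)))) + 0)) → --a--▸ m2, --c--▸ m3, --d--▸ m1, --d--▸ m4
  m2 = 0 → deadlocked
  m3 = (rec X. d.(d.(X + X + (X + X)) + (X + X + a.0 + c.(X + 0)))) + 0 → --d--▸ m1
  m4 = (rec X. d.(d.(X + X + (X + X)) + (X + X + a.0 + c.(X + 0)))) + (rec X. d.(d.(X + X + (X + X)) + (X + X + a.0 + c.(X + 0)))) + ((rec X. d.(d.(X + X + (X + X)) + (X + X + a.0 + c.(X + 0)))) + (rec X. d.(d.(X + X + (X + X)) + (X + X + a.0 + c.(X + 0))))) → --d--▸ m1
LTS(Q): 5 reachable states
  n0 = rec X. c.(d.(X + X + (X + X)) + (X + X + a.0 + c.(X + 0))) → --c--▸ n1
  n1 = d.((rec X. c.(d.(X + X + (X + X)) + (X + X + a.0 + c.(X + 0)))) + (rec X. c.(d.(X + X + (X + X)) + (X + X + a.0 + c.(X + 0)))) + ((rec X. c.(d.(X + X + (X + X)) + (X + X + a.0 + c.(X + 0)))) + (rec X. c.(d.(X + X + (X + X)) + (X + X + a.0 + c.(X + 0)))))) + ((rec X. c.(d.(X + X + (X + X)) + (X + X + a.0 + c.(X + 0)))) + (rec X. c.(d.(X + X + (X + X)) + (X + X + a.0 + c.(X + 0)))) + a.0 + c.((rec X. c.(d.(X + X + (X + X)) + (X + X + a.0 + c.(X + 0)))) + 0)) → --a--▸ n2, --c--▸ n1, --c--▸ n3, --d--▸ n4
  n2 = 0 → deadlocked
  n3 = (rec X. c.(d.(X + X + (X + X)) + (X + X + a.0 + c.(X + 0)))) + 0 → --c--▸ n1
  n4 = (rec X. c.(d.(X + X + (X + X)) + (X + X + a.0 + c.(X + 0)))) + (rec X. c.(d.(X + X + (X + X)) + (X + X + a.0 + c.(X + 0)))) + ((rec X. c.(d.(X + X + (X + X)) + (X + X + a.0 + c.(X + 0)))) + (rec X. c.(d.(X + X + (X + X)) + (X + X + a.0 + c.(X + 0))))) → --c--▸ n1
Bisimilarity quotient blocks:
  B0 = {m0, m3, m4}
  B1 = {m1}
  B2 = {m2, n2}
  B3 = {n0, n3, n4}
  B4 = {n1}
m0 ∈ B0, n0 ∈ B3 → different blocks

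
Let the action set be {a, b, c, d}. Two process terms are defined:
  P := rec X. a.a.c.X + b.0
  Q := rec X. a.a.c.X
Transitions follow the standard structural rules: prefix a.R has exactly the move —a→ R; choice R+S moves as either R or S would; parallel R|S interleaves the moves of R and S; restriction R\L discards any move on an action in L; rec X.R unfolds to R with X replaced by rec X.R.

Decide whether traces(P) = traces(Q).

LTS(P): 4 reachable states
  p0 = rec X. a.a.c.X + b.0 | —a→ p1, —b→ p2
  p1 = a.c.(rec X. a.a.c.X + b.0) | —a→ p3
  p2 = 0 | ∅
  p3 = c.(rec X. a.a.c.X + b.0) | —c→ p0
LTS(Q): 3 reachable states
  q0 = rec X. a.a.c.X | —a→ q1
  q1 = a.c.(rec X. a.a.c.X) | —a→ q2
  q2 = c.(rec X. a.a.c.X) | —c→ q0
Trace ⟨b⟩ through P, begin at {p0}:
  [1] b ⇒ {p2}
  — P admits the full trace.
Trace ⟨b⟩ through Q, begin at {q0}:
  [1] b ⇒ no successor for Q

NO — witness ⟨b⟩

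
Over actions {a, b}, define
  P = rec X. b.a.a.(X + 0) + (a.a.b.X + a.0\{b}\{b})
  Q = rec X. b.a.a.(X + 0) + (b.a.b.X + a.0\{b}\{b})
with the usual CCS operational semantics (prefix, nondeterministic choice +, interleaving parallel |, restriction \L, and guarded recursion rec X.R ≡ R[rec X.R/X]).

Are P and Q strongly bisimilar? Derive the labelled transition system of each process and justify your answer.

P ≁ Q

Reachable graph of P (7 states):
  m0 = rec X. b.a.a.(X + 0) + (a.a.b.X + a.0\{b}\{b}) has moves --a--▸ m1, --a--▸ m2, --b--▸ m3
  m1 = 0\{b}\{b} has moves ∅
  m2 = a.b.(rec X. b.a.a.(X + 0) + (a.a.b.X + a.0\{b}\{b})) has moves --a--▸ m4
  m3 = a.a.((rec X. b.a.a.(X + 0) + (a.a.b.X + a.0\{b}\{b})) + 0) has moves --a--▸ m5
  m4 = b.(rec X. b.a.a.(X + 0) + (a.a.b.X + a.0\{b}\{b})) has moves --b--▸ m0
  m5 = a.((rec X. b.a.a.(X + 0) + (a.a.b.X + a.0\{b}\{b})) + 0) has moves --a--▸ m6
  m6 = (rec X. b.a.a.(X + 0) + (a.a.b.X + a.0\{b}\{b})) + 0 has moves --a--▸ m1, --a--▸ m2, --b--▸ m3
Reachable graph of Q (7 states):
  n0 = rec X. b.a.a.(X + 0) + (b.a.b.X + a.0\{b}\{b}) has moves --a--▸ n1, --b--▸ n2, --b--▸ n3
  n1 = 0\{b}\{b} has moves ∅
  n2 = a.a.((rec X. b.a.a.(X + 0) + (b.a.b.X + a.0\{b}\{b})) + 0) has moves --a--▸ n4
  n3 = a.b.(rec X. b.a.a.(X + 0) + (b.a.b.X + a.0\{b}\{b})) has moves --a--▸ n5
  n4 = a.((rec X. b.a.a.(X + 0) + (b.a.b.X + a.0\{b}\{b})) + 0) has moves --a--▸ n6
  n5 = b.(rec X. b.a.a.(X + 0) + (b.a.b.X + a.0\{b}\{b})) has moves --b--▸ n0
  n6 = (rec X. b.a.a.(X + 0) + (b.a.b.X + a.0\{b}\{b})) + 0 has moves --a--▸ n1, --b--▸ n2, --b--▸ n3
Bisimilarity quotient blocks:
  B0 = {m0, m6}
  B1 = {m1, n1}
  B2 = {m3}
  B3 = {m5}
  B4 = {m2}
  B5 = {m4}
  B6 = {n0, n6}
  B7 = {n2}
  B8 = {n4}
  B9 = {n3}
  B10 = {n5}
m0 ∈ B0, n0 ∈ B6 → different blocks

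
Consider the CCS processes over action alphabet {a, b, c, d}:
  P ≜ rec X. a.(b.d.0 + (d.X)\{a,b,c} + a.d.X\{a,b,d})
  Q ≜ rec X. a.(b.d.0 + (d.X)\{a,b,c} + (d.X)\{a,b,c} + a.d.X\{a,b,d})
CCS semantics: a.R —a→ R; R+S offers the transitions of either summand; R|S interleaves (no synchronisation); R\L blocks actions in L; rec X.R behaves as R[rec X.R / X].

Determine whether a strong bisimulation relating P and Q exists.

Reachable graph of P (7 states):
  u0 = rec X. a.(b.d.0 + (d.X)\{a,b,c} + a.d.X\{a,b,d}) :: ··a··> u1
  u1 = b.d.0 + (d.(rec X. a.(b.d.0 + (d.X)\{a,b,c} + a.d.X\{a,b,d})))\{a,b,c} + a.d.(rec X. a.(b.d.0 + (d.X)\{a,b,c} + a.d.X\{a,b,d}))\{a,b,d} :: ··a··> u2, ··b··> u3, ··d··> u4
  u2 = d.(rec X. a.(b.d.0 + (d.X)\{a,b,c} + a.d.X\{a,b,d}))\{a,b,d} :: ··d··> u5
  u3 = d.0 :: ··d··> u6
  u4 = (rec X. a.(b.d.0 + (d.X)\{a,b,c} + a.d.X\{a,b,d}))\{a,b,c} :: ∅
  u5 = (rec X. a.(b.d.0 + (d.X)\{a,b,c} + a.d.X\{a,b,d}))\{a,b,d} :: ∅
  u6 = 0 :: ∅
Reachable graph of Q (7 states):
  v0 = rec X. a.(b.d.0 + (d.X)\{a,b,c} + (d.X)\{a,b,c} + a.d.X\{a,b,d}) :: ··a··> v1
  v1 = b.d.0 + (d.(rec X. a.(b.d.0 + (d.X)\{a,b,c} + (d.X)\{a,b,c} + a.d.X\{a,b,d})))\{a,b,c} + (d.(rec X. a.(b.d.0 + (d.X)\{a,b,c} + (d.X)\{a,b,c} + a.d.X\{a,b,d})))\{a,b,c} + a.d.(rec X. a.(b.d.0 + (d.X)\{a,b,c} + (d.X)\{a,b,c} + a.d.X\{a,b,d}))\{a,b,d} :: ··a··> v2, ··b··> v3, ··d··> v4
  v2 = d.(rec X. a.(b.d.0 + (d.X)\{a,b,c} + (d.X)\{a,b,c} + a.d.X\{a,b,d}))\{a,b,d} :: ··d··> v5
  v3 = d.0 :: ··d··> v6
  v4 = (rec X. a.(b.d.0 + (d.X)\{a,b,c} + (d.X)\{a,b,c} + a.d.X\{a,b,d}))\{a,b,c} :: ∅
  v5 = (rec X. a.(b.d.0 + (d.X)\{a,b,c} + (d.X)\{a,b,c} + a.d.X\{a,b,d}))\{a,b,d} :: ∅
  v6 = 0 :: ∅
Partition-refinement fixed point:
  B0 = {u0, v0}
  B1 = {u1, v1}
  B2 = {u2, u3, v2, v3}
  B3 = {u4, u5, u6, v4, v5, v6}
u0 ∈ B0, v0 ∈ B0 → same block

YES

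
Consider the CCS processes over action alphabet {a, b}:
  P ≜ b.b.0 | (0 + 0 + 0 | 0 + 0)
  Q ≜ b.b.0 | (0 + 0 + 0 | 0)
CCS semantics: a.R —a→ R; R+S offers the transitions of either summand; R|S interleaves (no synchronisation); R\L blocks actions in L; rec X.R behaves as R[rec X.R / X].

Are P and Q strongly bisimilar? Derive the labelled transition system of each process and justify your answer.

Reachable graph of P (3 states):
  s0 = b.b.0 | (0 + 0 + 0 | 0 + 0) → -b-> s1
  s1 = b.0 | (0 + 0 + 0 | 0 + 0) → -b-> s2
  s2 = 0 | (0 + 0 + 0 | 0 + 0) → stopped
Reachable graph of Q (3 states):
  t0 = b.b.0 | (0 + 0 + 0 | 0) → -b-> t1
  t1 = b.0 | (0 + 0 + 0 | 0) → -b-> t2
  t2 = 0 | (0 + 0 + 0 | 0) → stopped
Bisimilarity quotient blocks:
  B0 = {s0, t0}
  B1 = {s1, t1}
  B2 = {s2, t2}
s0 ∈ B0, t0 ∈ B0 → same block

P ~ Q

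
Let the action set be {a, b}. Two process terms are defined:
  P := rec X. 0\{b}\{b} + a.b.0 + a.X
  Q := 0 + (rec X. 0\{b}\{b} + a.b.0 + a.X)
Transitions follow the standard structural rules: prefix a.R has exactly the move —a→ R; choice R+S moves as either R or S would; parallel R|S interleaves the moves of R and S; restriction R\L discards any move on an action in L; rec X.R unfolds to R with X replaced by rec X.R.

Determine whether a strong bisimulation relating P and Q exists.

P's transition system — 3 states:
  m0 = rec X. 0\{b}\{b} + a.b.0 + a.X → --a--▸ m0, --a--▸ m1
  m1 = b.0 → --b--▸ m2
  m2 = 0 → stopped
Q's transition system — 4 states:
  n0 = 0 + (rec X. 0\{b}\{b} + a.b.0 + a.X) → --a--▸ n1, --a--▸ n2
  n1 = b.0 → --b--▸ n3
  n2 = rec X. 0\{b}\{b} + a.b.0 + a.X → --a--▸ n1, --a--▸ n2
  n3 = 0 → stopped
Partition-refinement fixed point:
  B0 = {m0, n0, n2}
  B1 = {m1, n1}
  B2 = {m2, n3}
m0 ∈ B0, n0 ∈ B0 → same block

bisimilar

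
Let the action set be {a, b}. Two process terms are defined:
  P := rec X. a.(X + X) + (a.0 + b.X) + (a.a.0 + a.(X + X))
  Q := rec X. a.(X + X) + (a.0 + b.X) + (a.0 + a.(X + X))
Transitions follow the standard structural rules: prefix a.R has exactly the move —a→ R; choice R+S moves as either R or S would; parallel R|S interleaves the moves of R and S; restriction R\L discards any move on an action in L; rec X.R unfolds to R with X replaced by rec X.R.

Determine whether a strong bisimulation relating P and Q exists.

P ≁ Q

Reachable graph of P (4 states):
  m0 = rec X. a.(X + X) + (a.0 + b.X) + (a.a.0 + a.(X + X)) | -a-> m1, -a-> m2, -a-> m3, -b-> m0
  m1 = (rec X. a.(X + X) + (a.0 + b.X) + (a.a.0 + a.(X + X))) + (rec X. a.(X + X) + (a.0 + b.X) + (a.a.0 + a.(X + X))) | -a-> m1, -a-> m2, -a-> m3, -b-> m0
  m2 = 0 | ∅
  m3 = a.0 | -a-> m2
Reachable graph of Q (3 states):
  n0 = rec X. a.(X + X) + (a.0 + b.X) + (a.0 + a.(X + X)) | -a-> n1, -a-> n2, -b-> n0
  n1 = (rec X. a.(X + X) + (a.0 + b.X) + (a.0 + a.(X + X))) + (rec X. a.(X + X) + (a.0 + b.X) + (a.0 + a.(X + X))) | -a-> n1, -a-> n2, -b-> n0
  n2 = 0 | ∅
Coarsest stable partition (strong bisimilarity classes):
  B0 = {m0, m1}
  B1 = {m2, n2}
  B2 = {m3}
  B3 = {n0, n1}
m0 ∈ B0, n0 ∈ B3 → different blocks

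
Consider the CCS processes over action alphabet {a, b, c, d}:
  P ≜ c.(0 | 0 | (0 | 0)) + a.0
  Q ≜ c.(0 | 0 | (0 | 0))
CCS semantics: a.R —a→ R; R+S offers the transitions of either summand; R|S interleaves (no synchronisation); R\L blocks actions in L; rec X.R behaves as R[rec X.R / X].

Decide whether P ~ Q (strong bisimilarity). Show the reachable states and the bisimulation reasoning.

Reachable graph of P (3 states):
  p0 = c.(0 | 0 | (0 | 0)) + a.0 has moves =a=> p1, =c=> p2
  p1 = 0 has moves stopped
  p2 = 0 | 0 | (0 | 0) has moves stopped
Reachable graph of Q (2 states):
  q0 = c.(0 | 0 | (0 | 0)) has moves =c=> q1
  q1 = 0 | 0 | (0 | 0) has moves stopped
Bisimilarity quotient blocks:
  B0 = {p0}
  B1 = {p1, p2, q1}
  B2 = {q0}
p0 ∈ B0, q0 ∈ B2 → different blocks

not bisimilar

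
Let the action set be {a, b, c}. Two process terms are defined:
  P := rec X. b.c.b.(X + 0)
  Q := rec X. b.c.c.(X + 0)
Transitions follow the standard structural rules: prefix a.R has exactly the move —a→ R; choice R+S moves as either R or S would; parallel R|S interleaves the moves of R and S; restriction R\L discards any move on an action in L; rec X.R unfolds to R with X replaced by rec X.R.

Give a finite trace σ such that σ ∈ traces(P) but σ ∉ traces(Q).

Reachable graph of P (4 states):
  m0 = rec X. b.c.b.(X + 0) | ··b··> m1
  m1 = c.b.((rec X. b.c.b.(X + 0)) + 0) | ··c··> m2
  m2 = b.((rec X. b.c.b.(X + 0)) + 0) | ··b··> m3
  m3 = (rec X. b.c.b.(X + 0)) + 0 | ··b··> m1
Reachable graph of Q (4 states):
  n0 = rec X. b.c.c.(X + 0) | ··b··> n1
  n1 = c.c.((rec X. b.c.c.(X + 0)) + 0) | ··c··> n2
  n2 = c.((rec X. b.c.c.(X + 0)) + 0) | ··c··> n3
  n3 = (rec X. b.c.c.(X + 0)) + 0 | ··b··> n1
Run σ = ⟨bcb⟩ on P: start {m0}
  after b @ step 1: {m1}
  after c @ step 2: {m2}
  after b @ step 3: {m3}
  ✓ P
Run σ = ⟨bcb⟩ on Q: start {n0}
  after b @ step 1: {n1}
  after c @ step 2: {n2}
  after b @ step 3: no successor for Q

bcb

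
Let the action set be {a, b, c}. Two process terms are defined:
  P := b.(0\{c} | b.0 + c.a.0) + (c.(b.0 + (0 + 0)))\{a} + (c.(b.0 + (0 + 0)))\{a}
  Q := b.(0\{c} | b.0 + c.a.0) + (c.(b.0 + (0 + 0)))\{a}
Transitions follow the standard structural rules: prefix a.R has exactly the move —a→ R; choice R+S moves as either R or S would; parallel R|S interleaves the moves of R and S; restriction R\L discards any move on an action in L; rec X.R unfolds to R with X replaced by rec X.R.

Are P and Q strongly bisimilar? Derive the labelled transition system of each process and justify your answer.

P ~ Q

P's transition system — 7 states:
  s0 = b.(0\{c} | b.0 + c.a.0) + (c.(b.0 + (0 + 0)))\{a} + (c.(b.0 + (0 + 0)))\{a} | ··b··> s1, ··c··> s2
  s1 = 0\{c} | b.0 + c.a.0 | ··b··> s3, ··c··> s4
  s2 = (b.0 + (0 + 0))\{a} | ··b··> s5
  s3 = 0\{c} | 0 | deadlocked
  s4 = a.0 | ··a··> s6
  s5 = 0\{a} | deadlocked
  s6 = 0 | deadlocked
Q's transition system — 7 states:
  t0 = b.(0\{c} | b.0 + c.a.0) + (c.(b.0 + (0 + 0)))\{a} | ··b··> t1, ··c··> t2
  t1 = 0\{c} | b.0 + c.a.0 | ··b··> t3, ··c··> t4
  t2 = (b.0 + (0 + 0))\{a} | ··b··> t5
  t3 = 0\{c} | 0 | deadlocked
  t4 = a.0 | ··a··> t6
  t5 = 0\{a} | deadlocked
  t6 = 0 | deadlocked
Coarsest stable partition (strong bisimilarity classes):
  B0 = {s0, t0}
  B1 = {s2, t2}
  B2 = {s3, s5, s6, t3, t5, t6}
  B3 = {s1, t1}
  B4 = {s4, t4}
s0 ∈ B0, t0 ∈ B0 → same block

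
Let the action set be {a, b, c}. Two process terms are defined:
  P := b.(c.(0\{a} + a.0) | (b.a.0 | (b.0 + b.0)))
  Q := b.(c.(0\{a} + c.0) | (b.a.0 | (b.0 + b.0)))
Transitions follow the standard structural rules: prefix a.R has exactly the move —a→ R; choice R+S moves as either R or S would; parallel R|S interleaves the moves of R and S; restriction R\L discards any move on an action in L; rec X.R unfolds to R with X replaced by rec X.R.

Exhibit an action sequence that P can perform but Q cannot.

bca

P's transition system — 19 states:
  u0 = b.(c.(0\{a} + a.0) | (b.a.0 | (b.0 + b.0))) :: —b→ u1
  u1 = c.(0\{a} + a.0) | (b.a.0 | (b.0 + b.0)) :: —b→ u2, —b→ u3, —c→ u4
  u2 = c.(0\{a} + a.0) | (a.0 | (b.0 + b.0)) :: —a→ u5, —b→ u6, —c→ u7
  u3 = c.(0\{a} + a.0) | (b.a.0 | 0) :: —b→ u6, —c→ u8
  u4 = (0\{a} + a.0) | (b.a.0 | (b.0 + b.0)) :: —a→ u9, —b→ u7, —b→ u8
  u5 = c.(0\{a} + a.0) | (0 | (b.0 + b.0)) :: —b→ u10, —c→ u11
  u6 = c.(0\{a} + a.0) | (a.0 | 0) :: —a→ u10, —c→ u12
  u7 = (0\{a} + a.0) | (a.0 | (b.0 + b.0)) :: —a→ u11, —a→ u13, —b→ u12
  u8 = (0\{a} + a.0) | (b.a.0 | 0) :: —a→ u14, —b→ u12
  u9 = 0 | (b.a.0 | (b.0 + b.0)) :: —b→ u13, —b→ u14
  u10 = c.(0\{a} + a.0) | (0 | 0) :: —c→ u15
  u11 = (0\{a} + a.0) | (0 | (b.0 + b.0)) :: —a→ u16, —b→ u15
  u12 = (0\{a} + a.0) | (a.0 | 0) :: —a→ u15, —a→ u17
  u13 = 0 | (a.0 | (b.0 + b.0)) :: —a→ u16, —b→ u17
  u14 = 0 | (b.a.0 | 0) :: —b→ u17
  u15 = (0\{a} + a.0) | (0 | 0) :: —a→ u18
  u16 = 0 | (0 | (b.0 + b.0)) :: —b→ u18
  u17 = 0 | (a.0 | 0) :: —a→ u18
  u18 = 0 | (0 | 0) :: ∅
Q's transition system — 19 states:
  v0 = b.(c.(0\{a} + c.0) | (b.a.0 | (b.0 + b.0))) :: —b→ v1
  v1 = c.(0\{a} + c.0) | (b.a.0 | (b.0 + b.0)) :: —b→ v2, —b→ v3, —c→ v4
  v2 = c.(0\{a} + c.0) | (a.0 | (b.0 + b.0)) :: —a→ v5, —b→ v6, —c→ v7
  v3 = c.(0\{a} + c.0) | (b.a.0 | 0) :: —b→ v6, —c→ v8
  v4 = (0\{a} + c.0) | (b.a.0 | (b.0 + b.0)) :: —b→ v7, —b→ v8, —c→ v9
  v5 = c.(0\{a} + c.0) | (0 | (b.0 + b.0)) :: —b→ v10, —c→ v11
  v6 = c.(0\{a} + c.0) | (a.0 | 0) :: —a→ v10, —c→ v12
  v7 = (0\{a} + c.0) | (a.0 | (b.0 + b.0)) :: —a→ v11, —b→ v12, —c→ v13
  v8 = (0\{a} + c.0) | (b.a.0 | 0) :: —b→ v12, —c→ v14
  v9 = 0 | (b.a.0 | (b.0 + b.0)) :: —b→ v13, —b→ v14
  v10 = c.(0\{a} + c.0) | (0 | 0) :: —c→ v15
  v11 = (0\{a} + c.0) | (0 | (b.0 + b.0)) :: —b→ v15, —c→ v16
  v12 = (0\{a} + c.0) | (a.0 | 0) :: —a→ v15, —c→ v17
  v13 = 0 | (a.0 | (b.0 + b.0)) :: —a→ v16, —b→ v17
  v14 = 0 | (b.a.0 | 0) :: —b→ v17
  v15 = (0\{a} + c.0) | (0 | 0) :: —c→ v18
  v16 = 0 | (0 | (b.0 + b.0)) :: —b→ v18
  v17 = 0 | (a.0 | 0) :: —a→ v18
  v18 = 0 | (0 | 0) :: ∅
Executing bca from P (initial set {u0}):
  [1] b ⇒ {u1}
  [2] c ⇒ {u4}
  [3] a ⇒ {u9}
  P completes σ.
Executing bca from Q (initial set {v0}):
  [1] b ⇒ {v1}
  [2] c ⇒ {v4}
  [3] a ⇒ no successor for Q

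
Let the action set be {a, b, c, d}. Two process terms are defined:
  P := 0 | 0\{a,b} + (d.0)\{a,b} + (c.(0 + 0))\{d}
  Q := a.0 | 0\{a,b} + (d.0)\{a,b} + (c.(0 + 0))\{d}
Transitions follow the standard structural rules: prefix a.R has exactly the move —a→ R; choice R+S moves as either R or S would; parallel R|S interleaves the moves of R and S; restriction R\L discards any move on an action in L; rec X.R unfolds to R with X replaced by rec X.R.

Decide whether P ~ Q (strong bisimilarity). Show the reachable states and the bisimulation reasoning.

not bisimilar

P's transition system — 3 states:
  m0 = 0 | 0\{a,b} + (d.0)\{a,b} + (c.(0 + 0))\{d} ⊢ ··c··> m1, ··d··> m2
  m1 = (0 + 0)\{d} ⊢ deadlocked
  m2 = 0\{a,b} ⊢ deadlocked
Q's transition system — 4 states:
  n0 = a.0 | 0\{a,b} + (d.0)\{a,b} + (c.(0 + 0))\{d} ⊢ ··a··> n1, ··c··> n2, ··d··> n3
  n1 = 0 | 0\{a,b} ⊢ deadlocked
  n2 = (0 + 0)\{d} ⊢ deadlocked
  n3 = 0\{a,b} ⊢ deadlocked
Partition-refinement fixed point:
  B0 = {m0}
  B1 = {m1, m2, n1, n2, n3}
  B2 = {n0}
m0 ∈ B0, n0 ∈ B2 → different blocks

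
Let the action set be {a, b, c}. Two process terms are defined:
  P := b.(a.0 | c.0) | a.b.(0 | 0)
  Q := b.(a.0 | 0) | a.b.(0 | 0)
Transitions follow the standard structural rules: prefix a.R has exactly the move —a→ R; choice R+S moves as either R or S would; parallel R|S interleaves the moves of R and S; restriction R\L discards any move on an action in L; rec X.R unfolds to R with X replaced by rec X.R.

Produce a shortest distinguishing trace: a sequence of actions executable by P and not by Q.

bc

P's transition system — 15 states:
  p0 = b.(a.0 | c.0) | a.b.(0 | 0) :: =a=> p1, =b=> p2
  p1 = b.(a.0 | c.0) | b.(0 | 0) :: =b=> p3, =b=> p4
  p2 = a.0 | c.0 | a.b.(0 | 0) :: =a=> p3, =a=> p5, =c=> p6
  p3 = a.0 | c.0 | b.(0 | 0) :: =a=> p7, =b=> p8, =c=> p9
  p4 = b.(a.0 | c.0) | (0 | 0) :: =b=> p8
  p5 = 0 | c.0 | a.b.(0 | 0) :: =a=> p7, =c=> p10
  p6 = a.0 | 0 | a.b.(0 | 0) :: =a=> p10, =a=> p9
  p7 = 0 | c.0 | b.(0 | 0) :: =b=> p11, =c=> p12
  p8 = a.0 | c.0 | (0 | 0) :: =a=> p11, =c=> p13
  p9 = a.0 | 0 | b.(0 | 0) :: =a=> p12, =b=> p13
  p10 = 0 | 0 | a.b.(0 | 0) :: =a=> p12
  p11 = 0 | c.0 | (0 | 0) :: =c=> p14
  p12 = 0 | 0 | b.(0 | 0) :: =b=> p14
  p13 = a.0 | 0 | (0 | 0) :: =a=> p14
  p14 = 0 | 0 | (0 | 0) :: deadlocked
Q's transition system — 9 states:
  q0 = b.(a.0 | 0) | a.b.(0 | 0) :: =a=> q1, =b=> q2
  q1 = b.(a.0 | 0) | b.(0 | 0) :: =b=> q3, =b=> q4
  q2 = a.0 | 0 | a.b.(0 | 0) :: =a=> q3, =a=> q5
  q3 = a.0 | 0 | b.(0 | 0) :: =a=> q6, =b=> q7
  q4 = b.(a.0 | 0) | (0 | 0) :: =b=> q7
  q5 = 0 | 0 | a.b.(0 | 0) :: =a=> q6
  q6 = 0 | 0 | b.(0 | 0) :: =b=> q8
  q7 = a.0 | 0 | (0 | 0) :: =a=> q8
  q8 = 0 | 0 | (0 | 0) :: deadlocked
Run σ = ⟨bc⟩ on P: start {p0}
  step 1 (b): {p2}
  step 2 (c): {p6}
  ✓ P
Run σ = ⟨bc⟩ on Q: start {q0}
  step 1 (b): {q2}
  step 2 (c): no successor for Q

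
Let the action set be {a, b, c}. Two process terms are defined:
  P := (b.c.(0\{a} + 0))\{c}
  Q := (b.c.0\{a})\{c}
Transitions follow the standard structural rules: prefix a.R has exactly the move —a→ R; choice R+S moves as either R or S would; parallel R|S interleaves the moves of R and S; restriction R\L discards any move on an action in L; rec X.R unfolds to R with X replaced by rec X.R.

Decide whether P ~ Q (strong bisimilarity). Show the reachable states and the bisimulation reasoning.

bisimilar

LTS(P): 2 reachable states
  p0 = (b.c.(0\{a} + 0))\{c} → =b=> p1
  p1 = (c.(0\{a} + 0))\{c} → stopped
LTS(Q): 2 reachable states
  q0 = (b.c.0\{a})\{c} → =b=> q1
  q1 = (c.0\{a})\{c} → stopped
Coarsest stable partition (strong bisimilarity classes):
  B0 = {p0, q0}
  B1 = {p1, q1}
p0 ∈ B0, q0 ∈ B0 → same block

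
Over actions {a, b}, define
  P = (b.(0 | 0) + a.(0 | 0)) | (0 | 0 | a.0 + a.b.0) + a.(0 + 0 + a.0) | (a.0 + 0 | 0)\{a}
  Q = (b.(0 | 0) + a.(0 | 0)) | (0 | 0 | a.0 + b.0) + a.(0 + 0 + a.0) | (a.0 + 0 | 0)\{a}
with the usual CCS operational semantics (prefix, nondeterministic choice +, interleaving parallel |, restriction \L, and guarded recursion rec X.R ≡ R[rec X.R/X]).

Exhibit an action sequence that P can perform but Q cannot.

P's transition system — 10 states:
  u0 = (b.(0 | 0) + a.(0 | 0)) | (0 | 0 | a.0 + a.b.0) + a.(0 + 0 + a.0) | (a.0 + 0 | 0)\{a} → —a→ u1, —a→ u2, —a→ u3, —a→ u4, —b→ u4
  u1 = (0 + 0 + a.0) | (a.0 + 0 | 0)\{a} → —a→ u5
  u2 = (b.(0 | 0) + a.(0 | 0)) | (0 | 0 | 0) → —a→ u6, —b→ u6
  u3 = (b.(0 | 0) + a.(0 | 0)) | b.0 → —a→ u7, —b→ u7, —b→ u8
  u4 = 0 | 0 | (0 | 0 | a.0 + a.b.0) → —a→ u6, —a→ u7
  u5 = 0 | (a.0 + 0 | 0)\{a} → ∅
  u6 = 0 | 0 | (0 | 0 | 0) → ∅
  u7 = 0 | 0 | b.0 → —b→ u9
  u8 = (b.(0 | 0) + a.(0 | 0)) | 0 → —a→ u9, —b→ u9
  u9 = 0 | 0 | 0 → ∅
Q's transition system — 8 states:
  v0 = (b.(0 | 0) + a.(0 | 0)) | (0 | 0 | a.0 + b.0) + a.(0 + 0 + a.0) | (a.0 + 0 | 0)\{a} → —a→ v1, —a→ v2, —a→ v3, —b→ v3, —b→ v4
  v1 = (0 + 0 + a.0) | (a.0 + 0 | 0)\{a} → —a→ v5
  v2 = (b.(0 | 0) + a.(0 | 0)) | (0 | 0 | 0) → —a→ v6, —b→ v6
  v3 = 0 | 0 | (0 | 0 | a.0 + b.0) → —a→ v6, —b→ v7
  v4 = (b.(0 | 0) + a.(0 | 0)) | 0 → —a→ v7, —b→ v7
  v5 = 0 | (a.0 + 0 | 0)\{a} → ∅
  v6 = 0 | 0 | (0 | 0 | 0) → ∅
  v7 = 0 | 0 | 0 → ∅
Run σ = ⟨aab⟩ on P: start {u0}
  step 1 (a): {u1, u2, u3, u4}
  step 2 (a): {u5, u6, u7}
  step 3 (b): {u9}
  P completes σ.
Run σ = ⟨aab⟩ on Q: start {v0}
  step 1 (a): {v1, v2, v3}
  step 2 (a): {v5, v6}
  step 3 (b): no successor for Q

aab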